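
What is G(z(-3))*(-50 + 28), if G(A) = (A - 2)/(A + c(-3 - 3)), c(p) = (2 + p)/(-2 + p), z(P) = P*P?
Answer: -308/19 ≈ -16.211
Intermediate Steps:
z(P) = P²
c(p) = (2 + p)/(-2 + p)
G(A) = (-2 + A)/(½ + A) (G(A) = (A - 2)/(A + (2 + (-3 - 3))/(-2 + (-3 - 3))) = (-2 + A)/(A + (2 - 6)/(-2 - 6)) = (-2 + A)/(A - 4/(-8)) = (-2 + A)/(A - ⅛*(-4)) = (-2 + A)/(A + ½) = (-2 + A)/(½ + A))
G(z(-3))*(-50 + 28) = (2*(-2 + (-3)²)/(1 + 2*(-3)²))*(-50 + 28) = (2*(-2 + 9)/(1 + 2*9))*(-22) = (2*7/(1 + 18))*(-22) = (2*7/19)*(-22) = (2*(1/19)*7)*(-22) = (14/19)*(-22) = -308/19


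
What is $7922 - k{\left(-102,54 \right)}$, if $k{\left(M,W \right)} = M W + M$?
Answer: $13532$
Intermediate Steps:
$k{\left(M,W \right)} = M + M W$
$7922 - k{\left(-102,54 \right)} = 7922 - - 102 \left(1 + 54\right) = 7922 - \left(-102\right) 55 = 7922 - -5610 = 7922 + 5610 = 13532$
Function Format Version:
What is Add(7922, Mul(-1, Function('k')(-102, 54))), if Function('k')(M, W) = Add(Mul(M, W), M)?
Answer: 13532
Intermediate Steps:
Function('k')(M, W) = Add(M, Mul(M, W))
Add(7922, Mul(-1, Function('k')(-102, 54))) = Add(7922, Mul(-1, Mul(-102, Add(1, 54)))) = Add(7922, Mul(-1, Mul(-102, 55))) = Add(7922, Mul(-1, -5610)) = Add(7922, 5610) = 13532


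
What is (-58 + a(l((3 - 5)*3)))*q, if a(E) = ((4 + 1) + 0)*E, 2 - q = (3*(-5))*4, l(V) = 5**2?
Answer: 4154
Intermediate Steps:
l(V) = 25
q = 62 (q = 2 - 3*(-5)*4 = 2 - (-15)*4 = 2 - 1*(-60) = 2 + 60 = 62)
a(E) = 5*E (a(E) = (5 + 0)*E = 5*E)
(-58 + a(l((3 - 5)*3)))*q = (-58 + 5*25)*62 = (-58 + 125)*62 = 67*62 = 4154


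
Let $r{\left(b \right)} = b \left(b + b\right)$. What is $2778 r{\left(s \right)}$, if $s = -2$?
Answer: $22224$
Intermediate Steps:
$r{\left(b \right)} = 2 b^{2}$ ($r{\left(b \right)} = b 2 b = 2 b^{2}$)
$2778 r{\left(s \right)} = 2778 \cdot 2 \left(-2\right)^{2} = 2778 \cdot 2 \cdot 4 = 2778 \cdot 8 = 22224$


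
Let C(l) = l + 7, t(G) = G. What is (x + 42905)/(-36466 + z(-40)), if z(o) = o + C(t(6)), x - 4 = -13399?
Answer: -29510/36493 ≈ -0.80865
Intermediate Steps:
x = -13395 (x = 4 - 13399 = -13395)
C(l) = 7 + l
z(o) = 13 + o (z(o) = o + (7 + 6) = o + 13 = 13 + o)
(x + 42905)/(-36466 + z(-40)) = (-13395 + 42905)/(-36466 + (13 - 40)) = 29510/(-36466 - 27) = 29510/(-36493) = 29510*(-1/36493) = -29510/36493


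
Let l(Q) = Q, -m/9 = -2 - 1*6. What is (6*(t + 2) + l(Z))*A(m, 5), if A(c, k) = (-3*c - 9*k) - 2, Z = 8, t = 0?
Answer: -5260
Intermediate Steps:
m = 72 (m = -9*(-2 - 1*6) = -9*(-2 - 6) = -9*(-8) = 72)
A(c, k) = -2 - 9*k - 3*c (A(c, k) = (-9*k - 3*c) - 2 = -2 - 9*k - 3*c)
(6*(t + 2) + l(Z))*A(m, 5) = (6*(0 + 2) + 8)*(-2 - 9*5 - 3*72) = (6*2 + 8)*(-2 - 45 - 216) = (12 + 8)*(-263) = 20*(-263) = -5260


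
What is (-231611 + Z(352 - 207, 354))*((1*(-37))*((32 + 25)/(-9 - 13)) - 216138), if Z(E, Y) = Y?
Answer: 1099147639239/22 ≈ 4.9961e+10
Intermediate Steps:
(-231611 + Z(352 - 207, 354))*((1*(-37))*((32 + 25)/(-9 - 13)) - 216138) = (-231611 + 354)*((1*(-37))*((32 + 25)/(-9 - 13)) - 216138) = -231257*(-2109/(-22) - 216138) = -231257*(-2109*(-1)/22 - 216138) = -231257*(-37*(-57/22) - 216138) = -231257*(2109/22 - 216138) = -231257*(-4752927/22) = 1099147639239/22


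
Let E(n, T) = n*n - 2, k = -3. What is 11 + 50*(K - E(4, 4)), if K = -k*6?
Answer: 211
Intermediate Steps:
E(n, T) = -2 + n**2 (E(n, T) = n**2 - 2 = -2 + n**2)
K = 18 (K = -1*(-3)*6 = 3*6 = 18)
11 + 50*(K - E(4, 4)) = 11 + 50*(18 - (-2 + 4**2)) = 11 + 50*(18 - (-2 + 16)) = 11 + 50*(18 - 1*14) = 11 + 50*(18 - 14) = 11 + 50*4 = 11 + 200 = 211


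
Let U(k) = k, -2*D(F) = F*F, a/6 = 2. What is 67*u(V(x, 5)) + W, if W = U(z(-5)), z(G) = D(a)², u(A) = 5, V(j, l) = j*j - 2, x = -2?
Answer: 5519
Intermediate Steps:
a = 12 (a = 6*2 = 12)
V(j, l) = -2 + j² (V(j, l) = j² - 2 = -2 + j²)
D(F) = -F²/2 (D(F) = -F*F/2 = -F²/2)
z(G) = 5184 (z(G) = (-½*12²)² = (-½*144)² = (-72)² = 5184)
W = 5184
67*u(V(x, 5)) + W = 67*5 + 5184 = 335 + 5184 = 5519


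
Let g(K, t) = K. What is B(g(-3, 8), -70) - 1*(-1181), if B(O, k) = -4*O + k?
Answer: 1123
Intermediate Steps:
B(O, k) = k - 4*O
B(g(-3, 8), -70) - 1*(-1181) = (-70 - 4*(-3)) - 1*(-1181) = (-70 + 12) + 1181 = -58 + 1181 = 1123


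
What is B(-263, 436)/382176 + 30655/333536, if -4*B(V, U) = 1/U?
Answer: 638500477337/6947085261312 ≈ 0.091909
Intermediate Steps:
B(V, U) = -1/(4*U)
B(-263, 436)/382176 + 30655/333536 = -¼/436/382176 + 30655/333536 = -¼*1/436*(1/382176) + 30655*(1/333536) = -1/1744*1/382176 + 30655/333536 = -1/666514944 + 30655/333536 = 638500477337/6947085261312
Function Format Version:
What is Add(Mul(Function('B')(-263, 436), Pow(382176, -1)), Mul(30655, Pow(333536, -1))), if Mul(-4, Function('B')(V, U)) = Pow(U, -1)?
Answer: Rational(638500477337, 6947085261312) ≈ 0.091909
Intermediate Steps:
Function('B')(V, U) = Mul(Rational(-1, 4), Pow(U, -1))
Add(Mul(Function('B')(-263, 436), Pow(382176, -1)), Mul(30655, Pow(333536, -1))) = Add(Mul(Mul(Rational(-1, 4), Pow(436, -1)), Pow(382176, -1)), Mul(30655, Pow(333536, -1))) = Add(Mul(Mul(Rational(-1, 4), Rational(1, 436)), Rational(1, 382176)), Mul(30655, Rational(1, 333536))) = Add(Mul(Rational(-1, 1744), Rational(1, 382176)), Rational(30655, 333536)) = Add(Rational(-1, 666514944), Rational(30655, 333536)) = Rational(638500477337, 6947085261312)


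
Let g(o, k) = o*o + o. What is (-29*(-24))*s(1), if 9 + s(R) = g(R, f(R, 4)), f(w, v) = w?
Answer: -4872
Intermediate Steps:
g(o, k) = o + o² (g(o, k) = o² + o = o + o²)
s(R) = -9 + R*(1 + R)
(-29*(-24))*s(1) = (-29*(-24))*(-9 + 1*(1 + 1)) = 696*(-9 + 1*2) = 696*(-9 + 2) = 696*(-7) = -4872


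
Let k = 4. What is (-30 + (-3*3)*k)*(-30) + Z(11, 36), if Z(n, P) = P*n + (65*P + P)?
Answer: 4752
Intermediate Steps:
Z(n, P) = 66*P + P*n (Z(n, P) = P*n + 66*P = 66*P + P*n)
(-30 + (-3*3)*k)*(-30) + Z(11, 36) = (-30 - 3*3*4)*(-30) + 36*(66 + 11) = (-30 - 9*4)*(-30) + 36*77 = (-30 - 36)*(-30) + 2772 = -66*(-30) + 2772 = 1980 + 2772 = 4752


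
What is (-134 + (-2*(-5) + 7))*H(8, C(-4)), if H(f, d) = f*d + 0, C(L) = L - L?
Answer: 0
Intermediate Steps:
C(L) = 0
H(f, d) = d*f (H(f, d) = d*f + 0 = d*f)
(-134 + (-2*(-5) + 7))*H(8, C(-4)) = (-134 + (-2*(-5) + 7))*(0*8) = (-134 + (10 + 7))*0 = (-134 + 17)*0 = -117*0 = 0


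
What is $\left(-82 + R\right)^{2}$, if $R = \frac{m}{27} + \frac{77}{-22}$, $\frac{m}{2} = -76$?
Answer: $\frac{24216241}{2916} \approx 8304.6$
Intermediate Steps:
$m = -152$ ($m = 2 \left(-76\right) = -152$)
$R = - \frac{493}{54}$ ($R = - \frac{152}{27} + \frac{77}{-22} = \left(-152\right) \frac{1}{27} + 77 \left(- \frac{1}{22}\right) = - \frac{152}{27} - \frac{7}{2} = - \frac{493}{54} \approx -9.1296$)
$\left(-82 + R\right)^{2} = \left(-82 - \frac{493}{54}\right)^{2} = \left(- \frac{4921}{54}\right)^{2} = \frac{24216241}{2916}$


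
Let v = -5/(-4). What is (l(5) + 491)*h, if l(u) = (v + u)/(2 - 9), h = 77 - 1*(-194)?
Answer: 3718933/28 ≈ 1.3282e+5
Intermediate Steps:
v = 5/4 (v = -5*(-1/4) = 5/4 ≈ 1.2500)
h = 271 (h = 77 + 194 = 271)
l(u) = -5/28 - u/7 (l(u) = (5/4 + u)/(2 - 9) = (5/4 + u)/(-7) = (5/4 + u)*(-1/7) = -5/28 - u/7)
(l(5) + 491)*h = ((-5/28 - 1/7*5) + 491)*271 = ((-5/28 - 5/7) + 491)*271 = (-25/28 + 491)*271 = (13723/28)*271 = 3718933/28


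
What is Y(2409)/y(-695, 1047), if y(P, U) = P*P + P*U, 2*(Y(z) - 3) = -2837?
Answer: 2831/489280 ≈ 0.0057861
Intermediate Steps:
Y(z) = -2831/2 (Y(z) = 3 + (1/2)*(-2837) = 3 - 2837/2 = -2831/2)
y(P, U) = P**2 + P*U
Y(2409)/y(-695, 1047) = -2831*(-1/(695*(-695 + 1047)))/2 = -2831/(2*((-695*352))) = -2831/2/(-244640) = -2831/2*(-1/244640) = 2831/489280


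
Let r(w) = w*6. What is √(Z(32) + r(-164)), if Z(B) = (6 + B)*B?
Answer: 2*√58 ≈ 15.232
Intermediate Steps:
Z(B) = B*(6 + B)
r(w) = 6*w
√(Z(32) + r(-164)) = √(32*(6 + 32) + 6*(-164)) = √(32*38 - 984) = √(1216 - 984) = √232 = 2*√58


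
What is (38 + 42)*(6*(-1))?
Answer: -480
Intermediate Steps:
(38 + 42)*(6*(-1)) = 80*(-6) = -480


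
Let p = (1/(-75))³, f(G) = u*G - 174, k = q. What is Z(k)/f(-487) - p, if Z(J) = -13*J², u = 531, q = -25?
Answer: 1142664382/36389671875 ≈ 0.031401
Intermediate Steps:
k = -25
f(G) = -174 + 531*G (f(G) = 531*G - 174 = -174 + 531*G)
p = -1/421875 (p = (-1/75)³ = -1/421875 ≈ -2.3704e-6)
Z(k)/f(-487) - p = (-13*(-25)²)/(-174 + 531*(-487)) - 1*(-1/421875) = (-13*625)/(-174 - 258597) + 1/421875 = -8125/(-258771) + 1/421875 = -8125*(-1/258771) + 1/421875 = 8125/258771 + 1/421875 = 1142664382/36389671875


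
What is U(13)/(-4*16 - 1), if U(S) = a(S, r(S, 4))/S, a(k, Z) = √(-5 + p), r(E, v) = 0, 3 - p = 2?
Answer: -2*I/845 ≈ -0.0023669*I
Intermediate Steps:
p = 1 (p = 3 - 1*2 = 3 - 2 = 1)
a(k, Z) = 2*I (a(k, Z) = √(-5 + 1) = √(-4) = 2*I)
U(S) = 2*I/S (U(S) = (2*I)/S = 2*I/S)
U(13)/(-4*16 - 1) = (2*I/13)/(-4*16 - 1) = (2*I*(1/13))/(-64 - 1) = (2*I/13)/(-65) = (2*I/13)*(-1/65) = -2*I/845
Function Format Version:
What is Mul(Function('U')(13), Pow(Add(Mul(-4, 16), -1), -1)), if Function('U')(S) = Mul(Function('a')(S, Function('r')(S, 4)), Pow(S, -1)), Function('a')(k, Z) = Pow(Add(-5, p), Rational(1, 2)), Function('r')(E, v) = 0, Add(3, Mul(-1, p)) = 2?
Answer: Mul(Rational(-2, 845), I) ≈ Mul(-0.0023669, I)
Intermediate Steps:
p = 1 (p = Add(3, Mul(-1, 2)) = Add(3, -2) = 1)
Function('a')(k, Z) = Mul(2, I) (Function('a')(k, Z) = Pow(Add(-5, 1), Rational(1, 2)) = Pow(-4, Rational(1, 2)) = Mul(2, I))
Function('U')(S) = Mul(2, I, Pow(S, -1)) (Function('U')(S) = Mul(Mul(2, I), Pow(S, -1)) = Mul(2, I, Pow(S, -1)))
Mul(Function('U')(13), Pow(Add(Mul(-4, 16), -1), -1)) = Mul(Mul(2, I, Pow(13, -1)), Pow(Add(Mul(-4, 16), -1), -1)) = Mul(Mul(2, I, Rational(1, 13)), Pow(Add(-64, -1), -1)) = Mul(Mul(Rational(2, 13), I), Pow(-65, -1)) = Mul(Mul(Rational(2, 13), I), Rational(-1, 65)) = Mul(Rational(-2, 845), I)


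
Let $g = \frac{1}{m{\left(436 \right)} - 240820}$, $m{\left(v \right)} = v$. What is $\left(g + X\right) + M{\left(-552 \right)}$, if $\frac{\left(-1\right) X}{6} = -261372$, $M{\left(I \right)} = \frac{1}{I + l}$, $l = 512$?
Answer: $\frac{1884889375387}{1201920} \approx 1.5682 \cdot 10^{6}$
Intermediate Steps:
$M{\left(I \right)} = \frac{1}{512 + I}$ ($M{\left(I \right)} = \frac{1}{I + 512} = \frac{1}{512 + I}$)
$X = 1568232$ ($X = \left(-6\right) \left(-261372\right) = 1568232$)
$g = - \frac{1}{240384}$ ($g = \frac{1}{436 - 240820} = \frac{1}{-240384} = - \frac{1}{240384} \approx -4.16 \cdot 10^{-6}$)
$\left(g + X\right) + M{\left(-552 \right)} = \left(- \frac{1}{240384} + 1568232\right) + \frac{1}{512 - 552} = \frac{376977881087}{240384} + \frac{1}{-40} = \frac{376977881087}{240384} - \frac{1}{40} = \frac{1884889375387}{1201920}$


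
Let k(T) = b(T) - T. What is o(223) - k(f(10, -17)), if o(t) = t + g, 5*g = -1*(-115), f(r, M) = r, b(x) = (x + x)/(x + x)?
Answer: 255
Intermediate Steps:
b(x) = 1 (b(x) = (2*x)/((2*x)) = (2*x)*(1/(2*x)) = 1)
g = 23 (g = (-1*(-115))/5 = (⅕)*115 = 23)
k(T) = 1 - T
o(t) = 23 + t (o(t) = t + 23 = 23 + t)
o(223) - k(f(10, -17)) = (23 + 223) - (1 - 1*10) = 246 - (1 - 10) = 246 - 1*(-9) = 246 + 9 = 255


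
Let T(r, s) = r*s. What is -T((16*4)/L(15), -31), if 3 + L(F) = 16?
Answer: 1984/13 ≈ 152.62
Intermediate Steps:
L(F) = 13 (L(F) = -3 + 16 = 13)
-T((16*4)/L(15), -31) = -(16*4)/13*(-31) = -64*(1/13)*(-31) = -64*(-31)/13 = -1*(-1984/13) = 1984/13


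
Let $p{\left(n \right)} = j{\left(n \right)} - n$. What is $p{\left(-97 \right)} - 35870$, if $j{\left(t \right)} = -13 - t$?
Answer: $-35689$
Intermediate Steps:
$p{\left(n \right)} = -13 - 2 n$ ($p{\left(n \right)} = \left(-13 - n\right) - n = -13 - 2 n$)
$p{\left(-97 \right)} - 35870 = \left(-13 - -194\right) - 35870 = \left(-13 + 194\right) - 35870 = 181 - 35870 = -35689$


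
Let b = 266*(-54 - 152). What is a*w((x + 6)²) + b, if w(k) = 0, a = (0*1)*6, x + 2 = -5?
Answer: -54796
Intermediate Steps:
x = -7 (x = -2 - 5 = -7)
a = 0 (a = 0*6 = 0)
b = -54796 (b = 266*(-206) = -54796)
a*w((x + 6)²) + b = 0*0 - 54796 = 0 - 54796 = -54796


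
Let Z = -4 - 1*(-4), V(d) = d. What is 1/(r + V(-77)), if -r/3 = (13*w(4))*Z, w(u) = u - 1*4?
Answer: -1/77 ≈ -0.012987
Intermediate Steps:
w(u) = -4 + u (w(u) = u - 4 = -4 + u)
Z = 0 (Z = -4 + 4 = 0)
r = 0 (r = -3*13*(-4 + 4)*0 = -3*13*0*0 = -0*0 = -3*0 = 0)
1/(r + V(-77)) = 1/(0 - 77) = 1/(-77) = -1/77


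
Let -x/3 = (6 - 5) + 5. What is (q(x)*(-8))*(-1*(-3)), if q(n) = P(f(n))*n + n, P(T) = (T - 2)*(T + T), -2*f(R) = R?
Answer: 54864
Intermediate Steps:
f(R) = -R/2
P(T) = 2*T*(-2 + T) (P(T) = (-2 + T)*(2*T) = 2*T*(-2 + T))
x = -18 (x = -3*((6 - 5) + 5) = -3*(1 + 5) = -3*6 = -18)
q(n) = n - n²*(-2 - n/2) (q(n) = (2*(-n/2)*(-2 - n/2))*n + n = (-n*(-2 - n/2))*n + n = -n²*(-2 - n/2) + n = n - n²*(-2 - n/2))
(q(x)*(-8))*(-1*(-3)) = (((½)*(-18)*(2 - 18*(4 - 18)))*(-8))*(-1*(-3)) = (((½)*(-18)*(2 - 18*(-14)))*(-8))*3 = (((½)*(-18)*(2 + 252))*(-8))*3 = (((½)*(-18)*254)*(-8))*3 = -2286*(-8)*3 = 18288*3 = 54864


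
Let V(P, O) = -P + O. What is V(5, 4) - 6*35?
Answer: -211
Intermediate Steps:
V(P, O) = O - P
V(5, 4) - 6*35 = (4 - 1*5) - 6*35 = (4 - 5) - 210 = -1 - 210 = -211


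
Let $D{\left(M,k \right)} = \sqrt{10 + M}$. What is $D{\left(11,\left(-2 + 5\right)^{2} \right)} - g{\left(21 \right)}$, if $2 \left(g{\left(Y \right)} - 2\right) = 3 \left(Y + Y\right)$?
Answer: $-65 + \sqrt{21} \approx -60.417$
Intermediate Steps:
$g{\left(Y \right)} = 2 + 3 Y$ ($g{\left(Y \right)} = 2 + \frac{3 \left(Y + Y\right)}{2} = 2 + \frac{3 \cdot 2 Y}{2} = 2 + \frac{6 Y}{2} = 2 + 3 Y$)
$D{\left(11,\left(-2 + 5\right)^{2} \right)} - g{\left(21 \right)} = \sqrt{10 + 11} - \left(2 + 3 \cdot 21\right) = \sqrt{21} - \left(2 + 63\right) = \sqrt{21} - 65 = -65 + \sqrt{21}$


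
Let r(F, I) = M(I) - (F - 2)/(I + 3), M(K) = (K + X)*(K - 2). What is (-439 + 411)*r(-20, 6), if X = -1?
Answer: -5656/9 ≈ -628.44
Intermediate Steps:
M(K) = (-1 + K)*(-2 + K) (M(K) = (K - 1)*(K - 2) = (-1 + K)*(-2 + K))
r(F, I) = 2 + I² - 3*I - (-2 + F)/(3 + I) (r(F, I) = (2 + I² - 3*I) - (F - 2)/(I + 3) = (2 + I² - 3*I) - (-2 + F)/(3 + I) = 2 + I² - 3*I - (-2 + F)/(3 + I))
(-439 + 411)*r(-20, 6) = (-439 + 411)*((8 + 6³ - 1*(-20) - 7*6)/(3 + 6)) = -28*(8 + 216 + 20 - 42)/9 = -28*202/9 = -5656/9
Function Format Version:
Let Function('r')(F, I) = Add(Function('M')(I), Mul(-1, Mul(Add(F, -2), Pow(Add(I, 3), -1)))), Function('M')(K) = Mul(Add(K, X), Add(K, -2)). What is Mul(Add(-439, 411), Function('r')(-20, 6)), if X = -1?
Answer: Rational(-5656, 9) ≈ -628.44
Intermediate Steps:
Function('M')(K) = Mul(Add(-1, K), Add(-2, K)) (Function('M')(K) = Mul(Add(K, -1), Add(K, -2)) = Mul(Add(-1, K), Add(-2, K)))
Function('r')(F, I) = Add(2, Pow(I, 2), Mul(-3, I), Mul(-1, Pow(Add(3, I), -1), Add(-2, F))) (Function('r')(F, I) = Add(Add(2, Pow(I, 2), Mul(-3, I)), Mul(-1, Mul(Add(F, -2), Pow(Add(I, 3), -1)))) = Add(Add(2, Pow(I, 2), Mul(-3, I)), Mul(-1, Mul(Add(-2, F), Pow(Add(3, I), -1)))) = Add(Add(2, Pow(I, 2), Mul(-3, I)), Mul(-1, Mul(Pow(Add(3, I), -1), Add(-2, F)))) = Add(Add(2, Pow(I, 2), Mul(-3, I)), Mul(-1, Pow(Add(3, I), -1), Add(-2, F))) = Add(2, Pow(I, 2), Mul(-3, I), Mul(-1, Pow(Add(3, I), -1), Add(-2, F))))
Mul(Add(-439, 411), Function('r')(-20, 6)) = Mul(Add(-439, 411), Mul(Pow(Add(3, 6), -1), Add(8, Pow(6, 3), Mul(-1, -20), Mul(-7, 6)))) = Mul(-28, Mul(Pow(9, -1), Add(8, 216, 20, -42))) = Mul(-28, Mul(Rational(1, 9), 202)) = Mul(-28, Rational(202, 9)) = Rational(-5656, 9)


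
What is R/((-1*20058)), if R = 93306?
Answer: -15551/3343 ≈ -4.6518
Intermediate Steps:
R/((-1*20058)) = 93306/((-1*20058)) = 93306/(-20058) = 93306*(-1/20058) = -15551/3343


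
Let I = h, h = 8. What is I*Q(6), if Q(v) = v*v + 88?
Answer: 992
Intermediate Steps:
Q(v) = 88 + v² (Q(v) = v² + 88 = 88 + v²)
I = 8
I*Q(6) = 8*(88 + 6²) = 8*(88 + 36) = 8*124 = 992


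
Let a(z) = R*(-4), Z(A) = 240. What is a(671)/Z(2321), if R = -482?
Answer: 241/30 ≈ 8.0333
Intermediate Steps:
a(z) = 1928 (a(z) = -482*(-4) = 1928)
a(671)/Z(2321) = 1928/240 = 1928*(1/240) = 241/30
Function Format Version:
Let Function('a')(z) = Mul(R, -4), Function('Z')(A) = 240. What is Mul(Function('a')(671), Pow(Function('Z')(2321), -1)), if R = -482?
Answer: Rational(241, 30) ≈ 8.0333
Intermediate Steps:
Function('a')(z) = 1928 (Function('a')(z) = Mul(-482, -4) = 1928)
Mul(Function('a')(671), Pow(Function('Z')(2321), -1)) = Mul(1928, Pow(240, -1)) = Mul(1928, Rational(1, 240)) = Rational(241, 30)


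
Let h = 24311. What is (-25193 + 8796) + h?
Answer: 7914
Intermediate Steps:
(-25193 + 8796) + h = (-25193 + 8796) + 24311 = -16397 + 24311 = 7914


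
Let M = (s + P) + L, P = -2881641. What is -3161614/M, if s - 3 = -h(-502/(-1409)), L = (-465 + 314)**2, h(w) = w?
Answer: 4454714126/4028101835 ≈ 1.1059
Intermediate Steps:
L = 22801 (L = (-151)**2 = 22801)
s = 3725/1409 (s = 3 - (-502)/(-1409) = 3 - (-502)*(-1)/1409 = 3 - 1*502/1409 = 3 - 502/1409 = 3725/1409 ≈ 2.6437)
M = -4028101835/1409 (M = (3725/1409 - 2881641) + 22801 = -4060228444/1409 + 22801 = -4028101835/1409 ≈ -2.8588e+6)
-3161614/M = -3161614/(-4028101835/1409) = -3161614*(-1409/4028101835) = 4454714126/4028101835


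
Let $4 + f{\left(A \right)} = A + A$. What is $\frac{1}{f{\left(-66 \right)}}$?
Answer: $- \frac{1}{136} \approx -0.0073529$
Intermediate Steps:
$f{\left(A \right)} = -4 + 2 A$ ($f{\left(A \right)} = -4 + \left(A + A\right) = -4 + 2 A$)
$\frac{1}{f{\left(-66 \right)}} = \frac{1}{-4 + 2 \left(-66\right)} = \frac{1}{-4 - 132} = \frac{1}{-136} = - \frac{1}{136}$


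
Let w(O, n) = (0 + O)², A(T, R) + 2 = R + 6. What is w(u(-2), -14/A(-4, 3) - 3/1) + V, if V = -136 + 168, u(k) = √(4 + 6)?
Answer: 42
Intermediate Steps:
A(T, R) = 4 + R (A(T, R) = -2 + (R + 6) = -2 + (6 + R) = 4 + R)
u(k) = √10
w(O, n) = O²
V = 32
w(u(-2), -14/A(-4, 3) - 3/1) + V = (√10)² + 32 = 10 + 32 = 42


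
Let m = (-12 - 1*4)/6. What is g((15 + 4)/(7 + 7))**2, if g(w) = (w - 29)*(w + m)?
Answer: 50339025/38416 ≈ 1310.4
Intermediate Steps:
m = -8/3 (m = (-12 - 4)*(1/6) = -16*1/6 = -8/3 ≈ -2.6667)
g(w) = (-29 + w)*(-8/3 + w) (g(w) = (w - 29)*(w - 8/3) = (-29 + w)*(-8/3 + w))
g((15 + 4)/(7 + 7))**2 = (232/3 + ((15 + 4)/(7 + 7))**2 - 95*(15 + 4)/(3*(7 + 7)))**2 = (232/3 + (19/14)**2 - 1805/(3*14))**2 = (232/3 + (19*(1/14))**2 - 1805/(3*14))**2 = (232/3 + (19/14)**2 - 95/3*19/14)**2 = (232/3 + 361/196 - 1805/42)**2 = (7095/196)**2 = 50339025/38416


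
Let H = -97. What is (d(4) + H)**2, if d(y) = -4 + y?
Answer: 9409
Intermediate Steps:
(d(4) + H)**2 = ((-4 + 4) - 97)**2 = (0 - 97)**2 = (-97)**2 = 9409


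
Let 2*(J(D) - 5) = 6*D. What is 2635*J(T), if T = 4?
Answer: 44795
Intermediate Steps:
J(D) = 5 + 3*D (J(D) = 5 + (6*D)/2 = 5 + 3*D)
2635*J(T) = 2635*(5 + 3*4) = 2635*(5 + 12) = 2635*17 = 44795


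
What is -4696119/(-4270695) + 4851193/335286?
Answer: 7430836214723/477301414590 ≈ 15.568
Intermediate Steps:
-4696119/(-4270695) + 4851193/335286 = -4696119*(-1/4270695) + 4851193*(1/335286) = 1565373/1423565 + 4851193/335286 = 7430836214723/477301414590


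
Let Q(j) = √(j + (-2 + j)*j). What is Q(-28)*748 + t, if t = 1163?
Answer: 1163 + 1496*√203 ≈ 22478.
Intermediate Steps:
Q(j) = √(j + j*(-2 + j))
Q(-28)*748 + t = √(-28*(-1 - 28))*748 + 1163 = √(-28*(-29))*748 + 1163 = √812*748 + 1163 = (2*√203)*748 + 1163 = 1496*√203 + 1163 = 1163 + 1496*√203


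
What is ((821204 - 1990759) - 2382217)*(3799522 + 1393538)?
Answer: -18444565102320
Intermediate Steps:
((821204 - 1990759) - 2382217)*(3799522 + 1393538) = (-1169555 - 2382217)*5193060 = -3551772*5193060 = -18444565102320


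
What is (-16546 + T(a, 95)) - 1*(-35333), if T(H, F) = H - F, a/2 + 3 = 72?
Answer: 18830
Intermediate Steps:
a = 138 (a = -6 + 2*72 = -6 + 144 = 138)
(-16546 + T(a, 95)) - 1*(-35333) = (-16546 + (138 - 1*95)) - 1*(-35333) = (-16546 + (138 - 95)) + 35333 = (-16546 + 43) + 35333 = -16503 + 35333 = 18830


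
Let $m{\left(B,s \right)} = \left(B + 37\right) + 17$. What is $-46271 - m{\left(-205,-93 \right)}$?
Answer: $-46120$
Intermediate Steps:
$m{\left(B,s \right)} = 54 + B$ ($m{\left(B,s \right)} = \left(37 + B\right) + 17 = 54 + B$)
$-46271 - m{\left(-205,-93 \right)} = -46271 - \left(54 - 205\right) = -46271 - -151 = -46271 + 151 = -46120$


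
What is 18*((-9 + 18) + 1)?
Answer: 180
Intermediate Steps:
18*((-9 + 18) + 1) = 18*(9 + 1) = 18*10 = 180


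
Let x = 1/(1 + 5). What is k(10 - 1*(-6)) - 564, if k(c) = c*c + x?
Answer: -1847/6 ≈ -307.83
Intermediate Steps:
x = 1/6 ≈ 0.16667
k(c) = 1/6 + c**2 (k(c) = c*c + 1/6 = c**2 + 1/6 = 1/6 + c**2)
k(10 - 1*(-6)) - 564 = (1/6 + (10 - 1*(-6))**2) - 564 = (1/6 + (10 + 6)**2) - 564 = (1/6 + 16**2) - 564 = (1/6 + 256) - 564 = 1537/6 - 564 = -1847/6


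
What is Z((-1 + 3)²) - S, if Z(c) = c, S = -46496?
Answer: 46500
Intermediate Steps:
Z((-1 + 3)²) - S = (-1 + 3)² - 1*(-46496) = 2² + 46496 = 4 + 46496 = 46500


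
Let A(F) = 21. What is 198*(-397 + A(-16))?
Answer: -74448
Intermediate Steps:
198*(-397 + A(-16)) = 198*(-397 + 21) = 198*(-376) = -74448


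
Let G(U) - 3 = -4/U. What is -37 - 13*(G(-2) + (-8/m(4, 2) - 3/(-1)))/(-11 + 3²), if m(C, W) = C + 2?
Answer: 19/3 ≈ 6.3333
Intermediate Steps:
m(C, W) = 2 + C
G(U) = 3 - 4/U
-37 - 13*(G(-2) + (-8/m(4, 2) - 3/(-1)))/(-11 + 3²) = -37 - 13*((3 - 4/(-2)) + (-8/(2 + 4) - 3/(-1)))/(-11 + 3²) = -37 - 13*((3 - 4*(-½)) + (-8/6 - 3*(-1)))/(-11 + 9) = -37 - 13*((3 + 2) + (-8*⅙ + 3))/(-2) = -37 - 13*(5 + (-4/3 + 3))*(-1)/2 = -37 - 13*(5 + 5/3)*(-1)/2 = -37 - 260*(-1)/(3*2) = -37 - 13*(-10/3) = -37 + 130/3 = 19/3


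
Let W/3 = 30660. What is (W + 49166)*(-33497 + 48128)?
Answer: 2065107126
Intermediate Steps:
W = 91980 (W = 3*30660 = 91980)
(W + 49166)*(-33497 + 48128) = (91980 + 49166)*(-33497 + 48128) = 141146*14631 = 2065107126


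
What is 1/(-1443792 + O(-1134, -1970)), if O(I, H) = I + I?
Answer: -1/1446060 ≈ -6.9153e-7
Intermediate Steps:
O(I, H) = 2*I
1/(-1443792 + O(-1134, -1970)) = 1/(-1443792 + 2*(-1134)) = 1/(-1443792 - 2268) = 1/(-1446060) = -1/1446060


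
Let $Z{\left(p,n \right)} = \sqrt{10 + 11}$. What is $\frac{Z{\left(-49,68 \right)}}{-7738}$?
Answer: $- \frac{\sqrt{21}}{7738} \approx -0.00059222$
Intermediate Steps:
$Z{\left(p,n \right)} = \sqrt{21}$
$\frac{Z{\left(-49,68 \right)}}{-7738} = \frac{\sqrt{21}}{-7738} = \sqrt{21} \left(- \frac{1}{7738}\right) = - \frac{\sqrt{21}}{7738}$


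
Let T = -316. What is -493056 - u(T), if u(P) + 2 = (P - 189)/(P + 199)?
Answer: -57687823/117 ≈ -4.9306e+5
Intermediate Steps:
u(P) = -2 + (-189 + P)/(199 + P) (u(P) = -2 + (P - 189)/(P + 199) = -2 + (-189 + P)/(199 + P))
-493056 - u(T) = -493056 - (-587 - 1*(-316))/(199 - 316) = -493056 - (-587 + 316)/(-117) = -493056 - (-1)*(-271)/117 = -493056 - 1*271/117 = -493056 - 271/117 = -57687823/117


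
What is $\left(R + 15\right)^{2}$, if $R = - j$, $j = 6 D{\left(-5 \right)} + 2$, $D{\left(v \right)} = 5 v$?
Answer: $26569$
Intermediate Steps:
$j = -148$ ($j = 6 \cdot 5 \left(-5\right) + 2 = 6 \left(-25\right) + 2 = -150 + 2 = -148$)
$R = 148$ ($R = \left(-1\right) \left(-148\right) = 148$)
$\left(R + 15\right)^{2} = \left(148 + 15\right)^{2} = 163^{2} = 26569$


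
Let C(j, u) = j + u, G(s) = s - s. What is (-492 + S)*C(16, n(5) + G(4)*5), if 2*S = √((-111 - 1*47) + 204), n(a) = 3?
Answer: -9348 + 19*√46/2 ≈ -9283.6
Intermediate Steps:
G(s) = 0
S = √46/2 (S = √((-111 - 1*47) + 204)/2 = √((-111 - 47) + 204)/2 = √(-158 + 204)/2 = √46/2 ≈ 3.3912)
(-492 + S)*C(16, n(5) + G(4)*5) = (-492 + √46/2)*(16 + (3 + 0*5)) = (-492 + √46/2)*(16 + (3 + 0)) = (-492 + √46/2)*(16 + 3) = (-492 + √46/2)*19 = -9348 + 19*√46/2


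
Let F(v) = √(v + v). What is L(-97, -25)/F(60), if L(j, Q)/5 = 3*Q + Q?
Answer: -25*√30/3 ≈ -45.644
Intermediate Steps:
F(v) = √2*√v (F(v) = √(2*v) = √2*√v)
L(j, Q) = 20*Q (L(j, Q) = 5*(3*Q + Q) = 5*(4*Q) = 20*Q)
L(-97, -25)/F(60) = (20*(-25))/((√2*√60)) = -500*√30/60 = -25*√30/3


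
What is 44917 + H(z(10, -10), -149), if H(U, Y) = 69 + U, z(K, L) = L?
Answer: 44976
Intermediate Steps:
44917 + H(z(10, -10), -149) = 44917 + (69 - 10) = 44917 + 59 = 44976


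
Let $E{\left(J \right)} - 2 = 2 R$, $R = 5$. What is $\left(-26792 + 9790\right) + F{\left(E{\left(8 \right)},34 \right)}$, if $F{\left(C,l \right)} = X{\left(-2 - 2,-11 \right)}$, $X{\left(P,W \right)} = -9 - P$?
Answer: $-17007$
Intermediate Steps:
$E{\left(J \right)} = 12$ ($E{\left(J \right)} = 2 + 2 \cdot 5 = 2 + 10 = 12$)
$F{\left(C,l \right)} = -5$ ($F{\left(C,l \right)} = -9 - \left(-2 - 2\right) = -9 - -4 = -9 + 4 = -5$)
$\left(-26792 + 9790\right) + F{\left(E{\left(8 \right)},34 \right)} = \left(-26792 + 9790\right) - 5 = -17002 - 5 = -17007$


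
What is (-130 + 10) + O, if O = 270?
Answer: 150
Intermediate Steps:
(-130 + 10) + O = (-130 + 10) + 270 = -120 + 270 = 150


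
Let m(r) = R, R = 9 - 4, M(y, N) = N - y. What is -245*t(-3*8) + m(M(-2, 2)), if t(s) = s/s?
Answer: -240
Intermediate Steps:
R = 5
m(r) = 5
t(s) = 1
-245*t(-3*8) + m(M(-2, 2)) = -245*1 + 5 = -245 + 5 = -240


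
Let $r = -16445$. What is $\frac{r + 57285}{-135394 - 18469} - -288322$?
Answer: $\frac{44362047046}{153863} \approx 2.8832 \cdot 10^{5}$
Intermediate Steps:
$\frac{r + 57285}{-135394 - 18469} - -288322 = \frac{-16445 + 57285}{-135394 - 18469} - -288322 = \frac{40840}{-153863} + 288322 = 40840 \left(- \frac{1}{153863}\right) + 288322 = - \frac{40840}{153863} + 288322 = \frac{44362047046}{153863}$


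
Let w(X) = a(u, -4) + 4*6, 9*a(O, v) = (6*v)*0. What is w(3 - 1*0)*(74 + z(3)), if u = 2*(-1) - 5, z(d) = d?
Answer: 1848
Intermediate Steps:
u = -7 (u = -2 - 5 = -7)
a(O, v) = 0 (a(O, v) = ((6*v)*0)/9 = (⅑)*0 = 0)
w(X) = 24 (w(X) = 0 + 4*6 = 0 + 24 = 24)
w(3 - 1*0)*(74 + z(3)) = 24*(74 + 3) = 24*77 = 1848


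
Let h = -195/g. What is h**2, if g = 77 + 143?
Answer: 1521/1936 ≈ 0.78564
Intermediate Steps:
g = 220
h = -39/44 (h = -195/220 = -195*1/220 = -39/44 ≈ -0.88636)
h**2 = (-39/44)**2 = 1521/1936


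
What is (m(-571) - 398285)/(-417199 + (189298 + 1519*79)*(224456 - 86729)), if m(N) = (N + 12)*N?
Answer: -39548/21299203087 ≈ -1.8568e-6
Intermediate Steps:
m(N) = N*(12 + N) (m(N) = (12 + N)*N = N*(12 + N))
(m(-571) - 398285)/(-417199 + (189298 + 1519*79)*(224456 - 86729)) = (-571*(12 - 571) - 398285)/(-417199 + (189298 + 1519*79)*(224456 - 86729)) = (-571*(-559) - 398285)/(-417199 + (189298 + 120001)*137727) = (319189 - 398285)/(-417199 + 309299*137727) = -79096/(-417199 + 42598823373) = -79096/42598406174 = -79096*1/42598406174 = -39548/21299203087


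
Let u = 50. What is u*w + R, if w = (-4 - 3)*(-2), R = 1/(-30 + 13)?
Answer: 11899/17 ≈ 699.94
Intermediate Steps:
R = -1/17 (R = 1/(-17) = -1/17 ≈ -0.058824)
w = 14 (w = -7*(-2) = 14)
u*w + R = 50*14 - 1/17 = 700 - 1/17 = 11899/17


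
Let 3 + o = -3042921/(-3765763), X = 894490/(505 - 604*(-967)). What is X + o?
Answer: -1456843318994/2201363374199 ≈ -0.66179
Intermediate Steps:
X = 894490/584573 (X = 894490/(505 + 584068) = 894490/584573 ≈ 1.5302)
o = -8254368/3765763 (o = -3 - 3042921/(-3765763) = -3 - 3042921*(-1/3765763) = -3 + 3042921/3765763 = -8254368/3765763 ≈ -2.1920)
X + o = 894490/584573 - 8254368/3765763 = -1456843318994/2201363374199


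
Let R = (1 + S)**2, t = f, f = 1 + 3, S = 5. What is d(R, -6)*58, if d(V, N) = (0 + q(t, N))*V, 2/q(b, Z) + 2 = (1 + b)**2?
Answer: 4176/23 ≈ 181.57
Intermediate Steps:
f = 4
t = 4
R = 36 (R = (1 + 5)**2 = 6**2 = 36)
q(b, Z) = 2/(-2 + (1 + b)**2)
d(V, N) = 2*V/23 (d(V, N) = (0 + 2/(-2 + (1 + 4)**2))*V = (0 + 2/(-2 + 5**2))*V = (0 + 2/(-2 + 25))*V = (0 + 2/23)*V = 2*V/23)
d(R, -6)*58 = ((2/23)*36)*58 = (72/23)*58 = 4176/23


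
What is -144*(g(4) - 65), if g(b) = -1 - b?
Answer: 10080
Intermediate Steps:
-144*(g(4) - 65) = -144*((-1 - 1*4) - 65) = -144*((-1 - 4) - 65) = -144*(-5 - 65) = -144*(-70) = 10080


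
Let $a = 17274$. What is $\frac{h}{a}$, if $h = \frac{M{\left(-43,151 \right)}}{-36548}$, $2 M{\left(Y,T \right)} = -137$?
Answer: $\frac{137}{1262660304} \approx 1.085 \cdot 10^{-7}$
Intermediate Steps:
$M{\left(Y,T \right)} = - \frac{137}{2}$ ($M{\left(Y,T \right)} = \frac{1}{2} \left(-137\right) = - \frac{137}{2}$)
$h = \frac{137}{73096}$ ($h = - \frac{137}{2 \left(-36548\right)} = \left(- \frac{137}{2}\right) \left(- \frac{1}{36548}\right) = \frac{137}{73096} \approx 0.0018742$)
$\frac{h}{a} = \frac{137}{73096 \cdot 17274} = \frac{137}{73096} \cdot \frac{1}{17274} = \frac{137}{1262660304}$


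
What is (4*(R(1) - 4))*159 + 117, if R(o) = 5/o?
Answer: 753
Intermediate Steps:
(4*(R(1) - 4))*159 + 117 = (4*(5/1 - 4))*159 + 117 = (4*(5*1 - 4))*159 + 117 = (4*(5 - 4))*159 + 117 = (4*1)*159 + 117 = 4*159 + 117 = 636 + 117 = 753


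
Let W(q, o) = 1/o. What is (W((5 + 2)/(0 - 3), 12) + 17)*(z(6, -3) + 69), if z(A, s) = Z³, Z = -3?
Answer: 1435/2 ≈ 717.50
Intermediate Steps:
z(A, s) = -27 (z(A, s) = (-3)³ = -27)
(W((5 + 2)/(0 - 3), 12) + 17)*(z(6, -3) + 69) = (1/12 + 17)*(-27 + 69) = (1/12 + 17)*42 = (205/12)*42 = 1435/2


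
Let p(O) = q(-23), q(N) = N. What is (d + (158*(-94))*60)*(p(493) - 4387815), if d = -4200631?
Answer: 22341778524338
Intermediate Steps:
p(O) = -23
(d + (158*(-94))*60)*(p(493) - 4387815) = (-4200631 + (158*(-94))*60)*(-23 - 4387815) = (-4200631 - 14852*60)*(-4387838) = (-4200631 - 891120)*(-4387838) = -5091751*(-4387838) = 22341778524338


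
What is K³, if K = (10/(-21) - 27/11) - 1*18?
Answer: -113028882875/12326391 ≈ -9169.7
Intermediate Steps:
K = -4835/231 (K = (10*(-1/21) - 27*1/11) - 18 = (-10/21 - 27/11) - 18 = -677/231 - 18 = -4835/231 ≈ -20.931)
K³ = (-4835/231)³ = -113028882875/12326391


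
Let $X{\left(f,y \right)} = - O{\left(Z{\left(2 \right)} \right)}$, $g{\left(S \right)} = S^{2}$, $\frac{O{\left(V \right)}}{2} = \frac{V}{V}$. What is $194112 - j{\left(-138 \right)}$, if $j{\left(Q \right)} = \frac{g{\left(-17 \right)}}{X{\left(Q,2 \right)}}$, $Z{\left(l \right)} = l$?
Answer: $\frac{388513}{2} \approx 1.9426 \cdot 10^{5}$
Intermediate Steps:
$O{\left(V \right)} = 2$ ($O{\left(V \right)} = 2 \frac{V}{V} = 2 \cdot 1 = 2$)
$X{\left(f,y \right)} = -2$ ($X{\left(f,y \right)} = \left(-1\right) 2 = -2$)
$j{\left(Q \right)} = - \frac{289}{2}$ ($j{\left(Q \right)} = \frac{\left(-17\right)^{2}}{-2} = 289 \left(- \frac{1}{2}\right) = - \frac{289}{2}$)
$194112 - j{\left(-138 \right)} = 194112 - - \frac{289}{2} = 194112 + \frac{289}{2} = \frac{388513}{2}$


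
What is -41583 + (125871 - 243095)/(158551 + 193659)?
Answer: -7323032827/176105 ≈ -41583.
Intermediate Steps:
-41583 + (125871 - 243095)/(158551 + 193659) = -41583 - 117224/352210 = -41583 - 117224*1/352210 = -41583 - 58612/176105 = -7323032827/176105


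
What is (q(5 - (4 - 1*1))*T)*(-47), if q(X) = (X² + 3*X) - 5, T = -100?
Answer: 23500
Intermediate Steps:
q(X) = -5 + X² + 3*X
(q(5 - (4 - 1*1))*T)*(-47) = ((-5 + (5 - (4 - 1*1))² + 3*(5 - (4 - 1*1)))*(-100))*(-47) = ((-5 + (5 - (4 - 1))² + 3*(5 - (4 - 1)))*(-100))*(-47) = ((-5 + (5 - 1*3)² + 3*(5 - 1*3))*(-100))*(-47) = ((-5 + (5 - 3)² + 3*(5 - 3))*(-100))*(-47) = ((-5 + 2² + 3*2)*(-100))*(-47) = ((-5 + 4 + 6)*(-100))*(-47) = (5*(-100))*(-47) = -500*(-47) = 23500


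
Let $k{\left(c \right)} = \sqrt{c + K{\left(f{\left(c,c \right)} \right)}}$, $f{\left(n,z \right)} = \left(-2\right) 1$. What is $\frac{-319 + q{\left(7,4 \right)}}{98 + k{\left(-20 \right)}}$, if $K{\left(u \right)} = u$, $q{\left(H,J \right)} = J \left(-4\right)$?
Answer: $- \frac{16415}{4813} + \frac{335 i \sqrt{22}}{9626} \approx -3.4106 + 0.16323 i$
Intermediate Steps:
$f{\left(n,z \right)} = -2$
$q{\left(H,J \right)} = - 4 J$
$k{\left(c \right)} = \sqrt{-2 + c}$ ($k{\left(c \right)} = \sqrt{c - 2} = \sqrt{-2 + c}$)
$\frac{-319 + q{\left(7,4 \right)}}{98 + k{\left(-20 \right)}} = \frac{-319 - 16}{98 + \sqrt{-2 - 20}} = \frac{-319 - 16}{98 + \sqrt{-22}} = - \frac{335}{98 + i \sqrt{22}}$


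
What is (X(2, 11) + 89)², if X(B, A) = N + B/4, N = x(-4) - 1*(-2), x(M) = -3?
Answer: 31329/4 ≈ 7832.3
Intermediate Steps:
N = -1 (N = -3 - 1*(-2) = -3 + 2 = -1)
X(B, A) = -1 + B/4
(X(2, 11) + 89)² = ((-1 + (¼)*2) + 89)² = ((-1 + ½) + 89)² = (-½ + 89)² = (177/2)² = 31329/4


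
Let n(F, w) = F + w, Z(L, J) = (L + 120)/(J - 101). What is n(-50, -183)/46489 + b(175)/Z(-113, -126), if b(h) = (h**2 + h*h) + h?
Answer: -92602601558/46489 ≈ -1.9919e+6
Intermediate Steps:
Z(L, J) = (120 + L)/(-101 + J)
b(h) = h + 2*h**2 (b(h) = (h**2 + h**2) + h = 2*h**2 + h = h + 2*h**2)
n(-50, -183)/46489 + b(175)/Z(-113, -126) = (-50 - 183)/46489 + (175*(1 + 2*175))/(((120 - 113)/(-101 - 126))) = -233*1/46489 + (175*(1 + 350))/((7/(-227))) = -233/46489 + (175*351)/((-1/227*7)) = -233/46489 + 61425/(-7/227) = -233/46489 + 61425*(-227/7) = -233/46489 - 1991925 = -92602601558/46489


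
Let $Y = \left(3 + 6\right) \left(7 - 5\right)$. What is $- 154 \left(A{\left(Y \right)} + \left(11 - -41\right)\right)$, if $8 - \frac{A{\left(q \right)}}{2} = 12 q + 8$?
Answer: $58520$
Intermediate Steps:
$Y = 18$ ($Y = 9 \cdot 2 = 18$)
$A{\left(q \right)} = - 24 q$ ($A{\left(q \right)} = 16 - 2 \left(12 q + 8\right) = 16 - 2 \left(8 + 12 q\right) = 16 - \left(16 + 24 q\right) = - 24 q$)
$- 154 \left(A{\left(Y \right)} + \left(11 - -41\right)\right) = - 154 \left(\left(-24\right) 18 + \left(11 - -41\right)\right) = - 154 \left(-432 + \left(11 + 41\right)\right) = - 154 \left(-432 + 52\right) = \left(-154\right) \left(-380\right) = 58520$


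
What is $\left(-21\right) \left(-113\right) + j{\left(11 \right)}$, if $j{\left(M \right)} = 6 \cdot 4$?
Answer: $2397$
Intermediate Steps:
$j{\left(M \right)} = 24$
$\left(-21\right) \left(-113\right) + j{\left(11 \right)} = \left(-21\right) \left(-113\right) + 24 = 2373 + 24 = 2397$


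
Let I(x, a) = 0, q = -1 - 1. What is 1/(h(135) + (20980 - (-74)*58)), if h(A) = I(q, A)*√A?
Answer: 1/25272 ≈ 3.9569e-5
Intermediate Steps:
q = -2
h(A) = 0 (h(A) = 0*√A = 0)
1/(h(135) + (20980 - (-74)*58)) = 1/(0 + (20980 - (-74)*58)) = 1/(0 + (20980 - 1*(-4292))) = 1/(0 + (20980 + 4292)) = 1/(0 + 25272) = 1/25272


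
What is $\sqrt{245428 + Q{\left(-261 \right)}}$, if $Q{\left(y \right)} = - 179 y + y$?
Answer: $\sqrt{291886} \approx 540.26$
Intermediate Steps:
$Q{\left(y \right)} = - 178 y$
$\sqrt{245428 + Q{\left(-261 \right)}} = \sqrt{245428 - -46458} = \sqrt{245428 + 46458} = \sqrt{291886}$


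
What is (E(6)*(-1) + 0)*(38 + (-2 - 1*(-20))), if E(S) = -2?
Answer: 112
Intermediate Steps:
(E(6)*(-1) + 0)*(38 + (-2 - 1*(-20))) = (-2*(-1) + 0)*(38 + (-2 - 1*(-20))) = (2 + 0)*(38 + (-2 + 20)) = 2*(38 + 18) = 2*56 = 112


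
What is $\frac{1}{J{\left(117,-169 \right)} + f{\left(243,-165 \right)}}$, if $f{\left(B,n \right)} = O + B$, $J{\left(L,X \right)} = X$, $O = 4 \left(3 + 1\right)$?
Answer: $\frac{1}{90} \approx 0.011111$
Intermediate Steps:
$O = 16$ ($O = 4 \cdot 4 = 16$)
$f{\left(B,n \right)} = 16 + B$
$\frac{1}{J{\left(117,-169 \right)} + f{\left(243,-165 \right)}} = \frac{1}{-169 + \left(16 + 243\right)} = \frac{1}{-169 + 259} = \frac{1}{90}$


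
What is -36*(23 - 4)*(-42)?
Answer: 28728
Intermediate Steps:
-36*(23 - 4)*(-42) = -36*19*(-42) = -684*(-42) = 28728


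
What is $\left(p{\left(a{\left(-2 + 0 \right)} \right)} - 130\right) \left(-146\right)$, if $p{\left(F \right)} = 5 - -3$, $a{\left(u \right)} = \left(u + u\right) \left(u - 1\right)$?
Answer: $17812$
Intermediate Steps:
$a{\left(u \right)} = 2 u \left(-1 + u\right)$
$p{\left(F \right)} = 8$ ($p{\left(F \right)} = 5 + 3 = 8$)
$\left(p{\left(a{\left(-2 + 0 \right)} \right)} - 130\right) \left(-146\right) = \left(8 - 130\right) \left(-146\right) = \left(-122\right) \left(-146\right) = 17812$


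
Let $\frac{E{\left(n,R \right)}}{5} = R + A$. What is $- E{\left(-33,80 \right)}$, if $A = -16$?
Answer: $-320$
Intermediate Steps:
$E{\left(n,R \right)} = -80 + 5 R$ ($E{\left(n,R \right)} = 5 \left(R - 16\right) = 5 \left(-16 + R\right) = -80 + 5 R$)
$- E{\left(-33,80 \right)} = - (-80 + 5 \cdot 80) = - (-80 + 400) = \left(-1\right) 320 = -320$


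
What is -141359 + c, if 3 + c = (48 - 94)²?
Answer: -139246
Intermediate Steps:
c = 2113 (c = -3 + (48 - 94)² = -3 + (-46)² = -3 + 2116 = 2113)
-141359 + c = -141359 + 2113 = -139246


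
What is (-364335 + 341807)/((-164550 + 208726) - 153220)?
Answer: 5632/27261 ≈ 0.20660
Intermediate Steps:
(-364335 + 341807)/((-164550 + 208726) - 153220) = -22528/(44176 - 153220) = -22528/(-109044) = -22528*(-1/109044) = 5632/27261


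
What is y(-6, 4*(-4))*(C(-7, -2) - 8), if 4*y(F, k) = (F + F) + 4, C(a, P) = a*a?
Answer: -82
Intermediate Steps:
C(a, P) = a²
y(F, k) = 1 + F/2 (y(F, k) = ((F + F) + 4)/4 = (2*F + 4)/4 = (4 + 2*F)/4 = 1 + F/2)
y(-6, 4*(-4))*(C(-7, -2) - 8) = (1 + (½)*(-6))*((-7)² - 8) = (1 - 3)*(49 - 8) = -2*41 = -82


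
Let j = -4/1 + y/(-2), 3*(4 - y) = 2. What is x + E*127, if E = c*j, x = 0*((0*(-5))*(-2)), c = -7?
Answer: 15113/3 ≈ 5037.7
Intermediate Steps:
y = 10/3 (y = 4 - ⅓*2 = 4 - ⅔ = 10/3 ≈ 3.3333)
j = -17/3 (j = -4/1 + (10/3)/(-2) = -4*1 + (10/3)*(-½) = -4 - 5/3 = -17/3 ≈ -5.6667)
x = 0 (x = 0*(0*(-2)) = 0*0 = 0)
E = 119/3 (E = -7*(-17/3) = 119/3 ≈ 39.667)
x + E*127 = 0 + (119/3)*127 = 0 + 15113/3 = 15113/3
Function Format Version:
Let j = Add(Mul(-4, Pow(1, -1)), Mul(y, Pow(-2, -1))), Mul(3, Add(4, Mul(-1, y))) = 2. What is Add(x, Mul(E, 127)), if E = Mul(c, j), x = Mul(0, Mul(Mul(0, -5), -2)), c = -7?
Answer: Rational(15113, 3) ≈ 5037.7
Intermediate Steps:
y = Rational(10, 3) (y = Add(4, Mul(Rational(-1, 3), 2)) = Add(4, Rational(-2, 3)) = Rational(10, 3) ≈ 3.3333)
j = Rational(-17, 3) (j = Add(Mul(-4, Pow(1, -1)), Mul(Rational(10, 3), Pow(-2, -1))) = Add(Mul(-4, 1), Mul(Rational(10, 3), Rational(-1, 2))) = Add(-4, Rational(-5, 3)) = Rational(-17, 3) ≈ -5.6667)
x = 0 (x = Mul(0, Mul(0, -2)) = Mul(0, 0) = 0)
E = Rational(119, 3) (E = Mul(-7, Rational(-17, 3)) = Rational(119, 3) ≈ 39.667)
Add(x, Mul(E, 127)) = Add(0, Mul(Rational(119, 3), 127)) = Add(0, Rational(15113, 3)) = Rational(15113, 3)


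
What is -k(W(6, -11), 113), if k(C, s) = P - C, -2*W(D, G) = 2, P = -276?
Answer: 275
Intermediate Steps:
W(D, G) = -1 (W(D, G) = -½*2 = -1)
k(C, s) = -276 - C
-k(W(6, -11), 113) = -(-276 - 1*(-1)) = -(-276 + 1) = -1*(-275) = 275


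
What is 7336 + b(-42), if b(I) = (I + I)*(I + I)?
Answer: 14392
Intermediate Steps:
b(I) = 4*I² (b(I) = (2*I)*(2*I) = 4*I²)
7336 + b(-42) = 7336 + 4*(-42)² = 7336 + 4*1764 = 7336 + 7056 = 14392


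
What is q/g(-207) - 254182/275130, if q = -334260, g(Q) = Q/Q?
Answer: -45982603991/137565 ≈ -3.3426e+5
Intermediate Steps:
g(Q) = 1
q/g(-207) - 254182/275130 = -334260/1 - 254182/275130 = -334260*1 - 254182*1/275130 = -334260 - 127091/137565 = -45982603991/137565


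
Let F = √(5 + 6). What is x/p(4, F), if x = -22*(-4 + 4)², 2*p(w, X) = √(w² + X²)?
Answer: 0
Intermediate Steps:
F = √11 ≈ 3.3166
p(w, X) = √(X² + w²)/2 (p(w, X) = √(w² + X²)/2 = √(X² + w²)/2)
x = 0 (x = -22*0² = -22*0 = 0)
x/p(4, F) = 0/((√((√11)² + 4²)/2)) = 0/((√(11 + 16)/2)) = 0/((√27/2)) = 0/(((3*√3)/2)) = 0/((3*√3/2)) = 0*(2*√3/9) = 0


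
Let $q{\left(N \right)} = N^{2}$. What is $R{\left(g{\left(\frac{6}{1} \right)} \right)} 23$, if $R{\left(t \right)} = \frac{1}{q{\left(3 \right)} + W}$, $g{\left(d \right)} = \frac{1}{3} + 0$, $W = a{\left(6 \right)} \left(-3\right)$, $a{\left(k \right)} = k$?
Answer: $- \frac{23}{9} \approx -2.5556$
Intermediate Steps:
$W = -18$ ($W = 6 \left(-3\right) = -18$)
$g{\left(d \right)} = \frac{1}{3}$ ($g{\left(d \right)} = \frac{1}{3} + 0 = \frac{1}{3}$)
$R{\left(t \right)} = - \frac{1}{9}$ ($R{\left(t \right)} = \frac{1}{3^{2} - 18} = \frac{1}{9 - 18} = \frac{1}{-9} = - \frac{1}{9}$)
$R{\left(g{\left(\frac{6}{1} \right)} \right)} 23 = \left(- \frac{1}{9}\right) 23 = - \frac{23}{9}$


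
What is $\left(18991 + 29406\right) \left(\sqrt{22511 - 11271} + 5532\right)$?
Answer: $267732204 + 96794 \sqrt{2810} \approx 2.7286 \cdot 10^{8}$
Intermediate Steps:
$\left(18991 + 29406\right) \left(\sqrt{22511 - 11271} + 5532\right) = 48397 \left(\sqrt{11240} + 5532\right) = 48397 \left(2 \sqrt{2810} + 5532\right) = 48397 \left(5532 + 2 \sqrt{2810}\right) = 267732204 + 96794 \sqrt{2810}$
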